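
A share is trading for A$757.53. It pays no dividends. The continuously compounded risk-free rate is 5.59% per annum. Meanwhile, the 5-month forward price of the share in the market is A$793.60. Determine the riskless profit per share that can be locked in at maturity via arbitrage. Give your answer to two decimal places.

A$18.22 per share

Fair forward: F* = S·e^(carry·T), with carry = r = 0.0559
F* = 757.53 · e^(0.0559 × 5/12) = 757.53 · e^0.023292 = 757.53 × 1.023565 = A$775.3812
Market A$793.60 > fair A$775.3812: forward overpriced → cash-and-carry (buy spot, short the forward).
At maturity, profit = |F_mkt − F*| = |793.60 − 775.3812| = A$18.22 per share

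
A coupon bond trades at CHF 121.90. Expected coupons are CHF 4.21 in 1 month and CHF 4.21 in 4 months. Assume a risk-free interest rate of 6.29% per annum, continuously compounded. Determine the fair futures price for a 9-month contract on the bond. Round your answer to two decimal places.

CHF 119.08

PV(coupons) I = 4.21·e^(−0.0629·1/12) + 4.21·e^(−0.0629·4/12)
I = 4.1880 + 4.1226 = 8.3106
F = (S − I)·e^(rT) = (121.90 − 8.3106) · e^(0.0629·9/12)
= 113.5894 · e^0.047175 = 113.5894 × 1.048305 = CHF 119.08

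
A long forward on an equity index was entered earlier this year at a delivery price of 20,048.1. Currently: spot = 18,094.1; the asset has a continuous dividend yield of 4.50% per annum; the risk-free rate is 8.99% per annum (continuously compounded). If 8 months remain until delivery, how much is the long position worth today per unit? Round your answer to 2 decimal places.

-1322.51

Current fair forward for the remaining 8 months: F = S·e^((r − q)·T), (r − q) = 0.0899 − 0.0450 = 0.0449
F = 18094.1 · e^(0.0449 × 8/12) = 18094.1 × 1.03038584 = 18643.9044
Value of long forward = (F − K)·e^(−rT) = (18643.9044 − 20048.1) · e^(−0.0899·8/12)
= -1404.1956 × 0.94182732 = -1322.51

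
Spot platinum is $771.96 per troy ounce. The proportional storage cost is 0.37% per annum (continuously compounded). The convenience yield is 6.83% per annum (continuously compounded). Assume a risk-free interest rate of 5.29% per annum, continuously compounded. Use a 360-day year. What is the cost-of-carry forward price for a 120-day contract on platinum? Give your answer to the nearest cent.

$768.96 per troy ounce

Net carry = r + u − y = 0.0529 + 0.0037 − 0.0683 = -0.0117
F = S·e^((r+u−y)T) = 771.96 · e^(-0.0117 × 120/360) = 771.96 · e^-0.003900
= 771.96 × 0.996108 = $768.96 per troy ounce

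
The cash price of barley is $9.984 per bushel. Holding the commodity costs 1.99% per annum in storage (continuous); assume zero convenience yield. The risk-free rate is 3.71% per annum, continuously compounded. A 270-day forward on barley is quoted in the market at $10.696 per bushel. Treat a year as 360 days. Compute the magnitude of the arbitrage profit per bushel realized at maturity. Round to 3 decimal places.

$0.276 per bushel

Fair forward: F* = S·e^(carry·T), with carry = (r + u) = 0.0371 + 0.0199 = 0.0570
F* = 9.984 · e^(0.0570 × 270/360) = 9.984 · e^0.042750 = 9.984 × 1.043677 = $10.4201
Market $10.696 > fair $10.4201: forward overpriced → cash-and-carry (buy spot, short the forward).
At maturity, profit = |F_mkt − F*| = |10.696 − 10.4201| = $0.276 per bushel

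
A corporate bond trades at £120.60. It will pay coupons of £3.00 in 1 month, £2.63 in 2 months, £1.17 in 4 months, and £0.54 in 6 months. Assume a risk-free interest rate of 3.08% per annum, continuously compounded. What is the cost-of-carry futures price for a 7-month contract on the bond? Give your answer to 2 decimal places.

PV(coupons) I = 3.00·e^(−0.0308·1/12) + 2.63·e^(−0.0308·2/12) + 1.17·e^(−0.0308·4/12) + 0.54·e^(−0.0308·6/12)
I = 2.9923 + 2.6165 + 1.1580 + 0.5317 = 7.2985
F = (S − I)·e^(rT) = (120.60 − 7.2985) · e^(0.0308·7/12)
= 113.3015 · e^0.017967 = 113.3015 × 1.018129 = £115.36

£115.36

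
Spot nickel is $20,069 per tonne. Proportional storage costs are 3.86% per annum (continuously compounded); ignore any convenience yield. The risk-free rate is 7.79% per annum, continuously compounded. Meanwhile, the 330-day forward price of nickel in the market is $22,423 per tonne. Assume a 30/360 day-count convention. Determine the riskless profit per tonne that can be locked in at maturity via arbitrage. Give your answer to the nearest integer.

Fair forward: F* = S·e^(carry·T), with carry = (r + u) = 0.0779 + 0.0386 = 0.1165
F* = 20069 · e^(0.1165 × 330/360) = 20069 · e^0.106792 = 20069 × 1.112703 = $22330.8365
Market $22423 > fair $22330.8365: forward overpriced → cash-and-carry (buy spot, short the forward).
At maturity, profit = |F_mkt − F*| = |22423 − 22330.8365| = $92 per tonne

$92 per tonne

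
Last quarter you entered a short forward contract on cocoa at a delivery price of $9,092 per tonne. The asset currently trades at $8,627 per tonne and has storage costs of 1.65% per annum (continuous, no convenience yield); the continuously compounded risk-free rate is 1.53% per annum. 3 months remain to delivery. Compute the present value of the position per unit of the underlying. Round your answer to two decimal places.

$394.63 per tonne

Current fair forward for the remaining 3 months: F = S·e^((r + u)·T), (r + u) = 0.0153 + 0.0165 = 0.0318
F = 8627 · e^(0.0318 × 3/12) = 8627 × 1.00798169 = 8695.8580
Value of long forward = (F − K)·e^(−rT) = (8695.8580 − 9092) · e^(−0.0153·3/12)
= -396.1420 × 0.99618231 = -394.63
Short position value = −(long value) = $394.63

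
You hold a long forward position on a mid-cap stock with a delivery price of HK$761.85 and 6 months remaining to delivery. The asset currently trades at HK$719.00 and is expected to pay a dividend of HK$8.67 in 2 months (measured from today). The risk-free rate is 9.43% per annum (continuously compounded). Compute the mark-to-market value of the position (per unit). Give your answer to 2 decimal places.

PV(remaining dividends) I = 8.67·e^(−0.0943·2/12) = 8.5348
Current forward F = (S − I)·e^(rT) = (719.00 − 8.5348)·e^(0.0943·6/12) = 710.4652 × 1.048279 = 744.7657
Value (long) = (F − K)·e^(−rT) = (744.7657 − 761.85) × 0.953944 = -16.2975
Value = -HK$16.30

-HK$16.30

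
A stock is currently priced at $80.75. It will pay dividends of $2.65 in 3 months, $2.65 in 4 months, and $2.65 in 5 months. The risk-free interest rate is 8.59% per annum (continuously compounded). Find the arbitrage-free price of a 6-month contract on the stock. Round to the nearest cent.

PV(dividends) I = 2.65·e^(−0.0859·3/12) + 2.65·e^(−0.0859·4/12) + 2.65·e^(−0.0859·5/12)
I = 2.5937 + 2.5752 + 2.5568 = 7.7257
F = (S − I)·e^(rT) = (80.75 − 7.7257) · e^(0.0859·6/12)
= 73.0243 · e^0.042950 = 73.0243 × 1.043886 = $76.23

$76.23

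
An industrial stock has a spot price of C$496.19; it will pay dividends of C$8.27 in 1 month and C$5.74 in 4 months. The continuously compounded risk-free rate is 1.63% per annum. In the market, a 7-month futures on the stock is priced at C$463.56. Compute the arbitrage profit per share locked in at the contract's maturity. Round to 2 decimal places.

PV(dividends) I = 8.27·e^(−0.0163·1/12) + 5.74·e^(−0.0163·4/12) = 13.9677
Fair futures F* = (S − I)·e^(rT) = (496.19 − 13.9677)·e^0.009508 = 482.2223 × 1.009553 = 486.8290
Market C$463.56 < fair 486.8290: forward underpriced → reverse cash-and-carry (short the stock, invest proceeds at r, pay the dividends, go long the forward).
Profit at T = |F_mkt − F*| = |463.56 − 486.8290| = C$23.27 per share

C$23.27 per share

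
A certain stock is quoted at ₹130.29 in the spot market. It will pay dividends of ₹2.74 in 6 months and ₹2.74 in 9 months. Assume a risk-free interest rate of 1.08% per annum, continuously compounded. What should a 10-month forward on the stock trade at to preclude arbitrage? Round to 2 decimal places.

₹125.98

PV(dividends) I = 2.74·e^(−0.0108·6/12) + 2.74·e^(−0.0108·9/12)
I = 2.7252 + 2.7179 = 5.4431
F = (S − I)·e^(rT) = (130.29 − 5.4431) · e^(0.0108·10/12)
= 124.8469 · e^0.009000 = 124.8469 × 1.009041 = ₹125.98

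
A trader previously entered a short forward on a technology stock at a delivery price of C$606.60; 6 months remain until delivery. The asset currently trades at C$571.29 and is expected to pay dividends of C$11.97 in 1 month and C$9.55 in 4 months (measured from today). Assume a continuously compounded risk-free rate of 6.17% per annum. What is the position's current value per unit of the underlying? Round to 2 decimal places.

PV(remaining dividends) I = 11.97·e^(−0.0617·1/12) + 9.55·e^(−0.0617·4/12) = 21.2642
Current forward F = (S − I)·e^(rT) = (571.29 − 21.2642)·e^(0.0617·6/12) = 550.0258 × 1.031331 = 567.2587
Value (long) = (F − K)·e^(−rT) = (567.2587 − 606.60) × 0.969621 = -38.1462
Short position value = −(long value) = C$38.15

C$38.15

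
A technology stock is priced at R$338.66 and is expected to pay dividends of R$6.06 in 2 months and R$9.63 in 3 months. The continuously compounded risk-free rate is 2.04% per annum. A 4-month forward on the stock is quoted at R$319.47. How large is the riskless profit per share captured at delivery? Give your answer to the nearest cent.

PV(dividends) I = 6.06·e^(−0.0204·2/12) + 9.63·e^(−0.0204·3/12) = 15.6204
Fair forward F* = (S − I)·e^(rT) = (338.66 − 15.6204)·e^0.006800 = 323.0396 × 1.006823 = 325.2437
Market R$319.47 < fair 325.2437: forward underpriced → reverse cash-and-carry (short the stock, invest proceeds at r, pay the dividends, go long the forward).
Profit at T = |F_mkt − F*| = |319.47 − 325.2437| = R$5.77 per share

R$5.77 per share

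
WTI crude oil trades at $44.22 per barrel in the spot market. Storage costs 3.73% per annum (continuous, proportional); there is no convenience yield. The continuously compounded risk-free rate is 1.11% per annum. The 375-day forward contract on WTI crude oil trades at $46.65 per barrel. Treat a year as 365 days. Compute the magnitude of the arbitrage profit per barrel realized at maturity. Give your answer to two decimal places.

Fair forward: F* = S·e^(carry·T), with carry = (r + u) = 0.0111 + 0.0373 = 0.0484
F* = 44.22 · e^(0.0484 × 375/365) = 44.22 · e^0.049726 = 44.22 × 1.050983 = $46.4745
Market $46.65 > fair $46.4745: forward overpriced → cash-and-carry (buy spot, short the forward).
At maturity, profit = |F_mkt − F*| = |46.65 − 46.4745| = $0.18 per barrel

$0.18 per barrel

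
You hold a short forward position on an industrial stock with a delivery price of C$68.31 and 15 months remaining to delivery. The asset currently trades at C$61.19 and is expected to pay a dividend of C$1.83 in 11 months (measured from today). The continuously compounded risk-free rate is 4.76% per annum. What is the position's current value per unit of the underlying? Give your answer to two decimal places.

C$4.93

PV(remaining dividends) I = 1.83·e^(−0.0476·11/12) = 1.7519
Current forward F = (S − I)·e^(rT) = (61.19 − 1.7519)·e^(0.0476·15/12) = 59.4381 × 1.061306 = 63.0820
Value (long) = (F − K)·e^(−rT) = (63.0820 − 68.31) × 0.942236 = -4.9260
Short position value = −(long value) = C$4.93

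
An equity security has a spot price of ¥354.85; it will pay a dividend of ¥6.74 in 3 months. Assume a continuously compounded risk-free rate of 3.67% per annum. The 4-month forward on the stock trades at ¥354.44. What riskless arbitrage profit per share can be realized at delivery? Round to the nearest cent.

¥1.98 per share

PV(dividends) I = 6.74·e^(−0.0367·3/12) = 6.6784
Fair forward F* = (S − I)·e^(rT) = (354.85 − 6.6784)·e^0.012233 = 348.1716 × 1.012308 = 352.4569
Market ¥354.44 > fair 352.4569: forward overpriced → cash-and-carry (borrow at r, buy the stock and collect the dividends, short the forward).
Profit at T = |F_mkt − F*| = |354.44 − 352.4569| = ¥1.98 per share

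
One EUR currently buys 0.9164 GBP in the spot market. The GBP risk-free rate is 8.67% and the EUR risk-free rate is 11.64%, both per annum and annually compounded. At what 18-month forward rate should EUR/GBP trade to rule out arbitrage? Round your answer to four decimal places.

0.8801

By covered interest parity, F = S · (1+r_GBP)^T / (1+r_EUR)^T
= 0.9164 × 1.132829 / 1.179586 = 0.9164 × 0.960362
F = 0.8801 GBP per EUR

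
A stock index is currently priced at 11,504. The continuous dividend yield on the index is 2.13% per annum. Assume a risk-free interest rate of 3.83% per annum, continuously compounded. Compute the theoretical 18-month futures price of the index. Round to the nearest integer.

F = S·e^((r − q)T) = 11504 · e^((0.0383 − 0.0213) × 18/12)
= 11504 · e^0.025500 = 11504 × 1.025828
F = 11,801

11,801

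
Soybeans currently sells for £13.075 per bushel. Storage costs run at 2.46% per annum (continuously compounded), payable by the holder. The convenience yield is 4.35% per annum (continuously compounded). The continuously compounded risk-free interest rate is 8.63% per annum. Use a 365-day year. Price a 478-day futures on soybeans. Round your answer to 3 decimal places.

Net carry = r + u − y = 0.0863 + 0.0246 − 0.0435 = 0.0674
F = S·e^((r+u−y)T) = 13.075 · e^(0.0674 × 478/365) = 13.075 · e^0.088266
= 13.075 × 1.092279 = £14.282 per bushel

£14.282 per bushel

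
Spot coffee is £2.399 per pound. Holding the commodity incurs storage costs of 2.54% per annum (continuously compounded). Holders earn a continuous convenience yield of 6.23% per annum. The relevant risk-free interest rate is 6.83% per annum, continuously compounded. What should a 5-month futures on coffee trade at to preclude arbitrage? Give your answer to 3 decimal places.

£2.431 per pound

Net carry = r + u − y = 0.0683 + 0.0254 − 0.0623 = 0.0314
F = S·e^((r+u−y)T) = 2.399 · e^(0.0314 × 5/12) = 2.399 · e^0.013083
= 2.399 × 1.013169 = £2.431 per pound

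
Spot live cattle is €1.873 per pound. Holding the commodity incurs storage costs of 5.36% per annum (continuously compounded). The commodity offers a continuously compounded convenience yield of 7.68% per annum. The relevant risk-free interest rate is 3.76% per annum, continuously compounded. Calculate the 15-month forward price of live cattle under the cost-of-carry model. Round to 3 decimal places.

€1.907 per pound

Net carry = r + u − y = 0.0376 + 0.0536 − 0.0768 = 0.0144
F = S·e^((r+u−y)T) = 1.873 · e^(0.0144 × 15/12) = 1.873 · e^0.018000
= 1.873 × 1.018163 = €1.907 per pound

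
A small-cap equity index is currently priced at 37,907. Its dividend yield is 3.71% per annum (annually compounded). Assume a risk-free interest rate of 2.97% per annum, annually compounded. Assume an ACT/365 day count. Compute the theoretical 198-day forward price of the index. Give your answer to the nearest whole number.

F = S · (1+r)^T / (1+q)^T
= 37907 × 1.016003 / 1.019958 = 37907 × 0.996122
F = 37,760

37,760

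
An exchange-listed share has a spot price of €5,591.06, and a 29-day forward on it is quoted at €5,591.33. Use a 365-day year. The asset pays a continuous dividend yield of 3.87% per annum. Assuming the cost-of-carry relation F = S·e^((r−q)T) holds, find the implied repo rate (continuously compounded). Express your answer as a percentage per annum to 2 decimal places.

From F = S·e^((r−q)T): (r − q) = ln(F/S)/T
ln(5591.33/5591.06) = ln(1.000048) = 0.000048
(r − q) = 0.000048 / (29/365) = 0.000604
r = ln(F/S)/T + q = 0.000604 + 0.0387 = 0.039304
r = 3.93%

3.93%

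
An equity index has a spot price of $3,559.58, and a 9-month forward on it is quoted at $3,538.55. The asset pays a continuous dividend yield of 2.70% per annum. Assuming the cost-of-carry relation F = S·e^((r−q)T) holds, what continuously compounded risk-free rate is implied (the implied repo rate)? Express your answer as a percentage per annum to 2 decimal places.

1.91%

From F = S·e^((r−q)T): (r − q) = ln(F/S)/T
ln(3538.55/3559.58) = ln(0.994092) = -0.005926
(r − q) = -0.005926 / (9/12) = -0.007901
r = ln(F/S)/T + q = -0.007901 + 0.0270 = 0.019099
r = 1.91%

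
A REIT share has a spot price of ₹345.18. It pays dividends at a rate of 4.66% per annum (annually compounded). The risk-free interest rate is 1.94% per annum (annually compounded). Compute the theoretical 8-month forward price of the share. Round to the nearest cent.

F = S · (1+r)^T / (1+q)^T
= 345.18 × 1.012892 / 1.030830 = 345.18 × 0.982598
F = ₹339.17

₹339.17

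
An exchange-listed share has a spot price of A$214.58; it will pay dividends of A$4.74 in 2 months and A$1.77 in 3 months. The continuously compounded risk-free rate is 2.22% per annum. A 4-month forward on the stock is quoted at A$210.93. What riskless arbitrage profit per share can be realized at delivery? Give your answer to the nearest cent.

A$1.29 per share

PV(dividends) I = 4.74·e^(−0.0222·2/12) + 1.77·e^(−0.0222·3/12) = 6.4827
Fair forward F* = (S − I)·e^(rT) = (214.58 − 6.4827)·e^0.007400 = 208.0973 × 1.007427 = 209.6428
Market A$210.93 > fair 209.6428: forward overpriced → cash-and-carry (borrow at r, buy the stock and collect the dividends, short the forward).
Profit at T = |F_mkt − F*| = |210.93 − 209.6428| = A$1.29 per share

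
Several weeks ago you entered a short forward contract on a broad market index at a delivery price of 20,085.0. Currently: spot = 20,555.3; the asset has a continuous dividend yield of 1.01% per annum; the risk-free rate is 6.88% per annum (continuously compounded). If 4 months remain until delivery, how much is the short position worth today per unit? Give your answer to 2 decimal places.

-856.59

Current fair forward for the remaining 4 months: F = S·e^((r − q)·T), (r − q) = 0.0688 − 0.0101 = 0.0587
F = 20555.3 · e^(0.0587 × 4/12) = 20555.3 × 1.01975935 = 20961.4594
Value of long forward = (F − K)·e^(−rT) = (20961.4594 − 20085.0) · e^(−0.0688·4/12)
= 876.4594 × 0.97732764 = 856.59
Short position value = −(long value) = -856.59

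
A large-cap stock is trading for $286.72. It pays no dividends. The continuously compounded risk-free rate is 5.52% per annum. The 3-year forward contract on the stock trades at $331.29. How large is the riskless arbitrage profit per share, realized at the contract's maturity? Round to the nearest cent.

Fair forward: F* = S·e^(carry·T), with carry = r = 0.0552
F* = 286.72 · e^(0.0552 × 3) = 286.72 · e^0.165600 = 286.72 × 1.180101 = $338.3586
Market $331.29 < fair $338.3586: forward underpriced → reverse cash-and-carry (short spot, go long the forward).
At maturity, profit = |F_mkt − F*| = |331.29 − 338.3586| = $7.07 per share

$7.07 per share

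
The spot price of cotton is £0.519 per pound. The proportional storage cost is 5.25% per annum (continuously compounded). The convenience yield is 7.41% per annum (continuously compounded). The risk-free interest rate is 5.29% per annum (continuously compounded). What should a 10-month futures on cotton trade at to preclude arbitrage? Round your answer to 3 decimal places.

Net carry = r + u − y = 0.0529 + 0.0525 − 0.0741 = 0.0313
F = S·e^((r+u−y)T) = 0.519 · e^(0.0313 × 10/12) = 0.519 · e^0.026083
= 0.519 × 1.026426 = £0.533 per pound

£0.533 per pound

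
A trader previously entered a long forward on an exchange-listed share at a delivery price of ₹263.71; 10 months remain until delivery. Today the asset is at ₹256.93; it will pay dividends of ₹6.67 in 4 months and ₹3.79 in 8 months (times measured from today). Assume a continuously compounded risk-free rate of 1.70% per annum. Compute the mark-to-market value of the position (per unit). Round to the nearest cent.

-₹13.45

PV(remaining dividends) I = 6.67·e^(−0.0170·4/12) + 3.79·e^(−0.0170·8/12) = 10.3796
Current forward F = (S − I)·e^(rT) = (256.93 − 10.3796)·e^(0.0170·10/12) = 246.5504 × 1.014267 = 250.0679
Value (long) = (F − K)·e^(−rT) = (250.0679 − 263.71) × 0.985933 = -13.4502
Value = -₹13.45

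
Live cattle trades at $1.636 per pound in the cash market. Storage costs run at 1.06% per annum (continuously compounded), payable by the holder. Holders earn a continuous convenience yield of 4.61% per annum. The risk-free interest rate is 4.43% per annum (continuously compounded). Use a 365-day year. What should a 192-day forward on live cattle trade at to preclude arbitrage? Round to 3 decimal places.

$1.644 per pound

Net carry = r + u − y = 0.0443 + 0.0106 − 0.0461 = 0.0088
F = S·e^((r+u−y)T) = 1.636 · e^(0.0088 × 192/365) = 1.636 · e^0.004629
= 1.636 × 1.004640 = $1.644 per pound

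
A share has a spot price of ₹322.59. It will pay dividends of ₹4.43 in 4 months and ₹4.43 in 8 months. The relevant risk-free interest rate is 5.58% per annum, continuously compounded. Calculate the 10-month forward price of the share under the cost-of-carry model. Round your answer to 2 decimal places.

PV(dividends) I = 4.43·e^(−0.0558·4/12) + 4.43·e^(−0.0558·8/12)
I = 4.3484 + 4.2682 = 8.6166
F = (S − I)·e^(rT) = (322.59 − 8.6166) · e^(0.0558·10/12)
= 313.9734 · e^0.046500 = 313.9734 × 1.047598 = ₹328.92

₹328.92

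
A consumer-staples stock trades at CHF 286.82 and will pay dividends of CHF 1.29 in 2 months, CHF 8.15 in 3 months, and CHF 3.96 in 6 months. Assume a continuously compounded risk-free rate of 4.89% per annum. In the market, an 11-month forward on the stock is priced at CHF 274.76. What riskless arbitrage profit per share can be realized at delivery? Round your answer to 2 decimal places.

CHF 11.41 per share

PV(dividends) I = 1.29·e^(−0.0489·2/12) + 8.15·e^(−0.0489·3/12) + 3.96·e^(−0.0489·6/12) = 13.1949
Fair forward F* = (S − I)·e^(rT) = (286.82 − 13.1949)·e^0.044825 = 273.6251 × 1.045845 = 286.1694
Market CHF 274.76 < fair 286.1694: forward underpriced → reverse cash-and-carry (short the stock, invest proceeds at r, pay the dividends, go long the forward).
Profit at T = |F_mkt − F*| = |274.76 − 286.1694| = CHF 11.41 per share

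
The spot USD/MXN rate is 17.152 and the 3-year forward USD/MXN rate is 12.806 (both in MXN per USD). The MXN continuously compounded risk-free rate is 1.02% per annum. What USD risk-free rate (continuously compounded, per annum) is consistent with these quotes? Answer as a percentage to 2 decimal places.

F = S·e^((r_MXN − r_USD)T) ⇒ r_USD = r_MXN − ln(F/S)/T
ln(12.806/17.152) = -0.292201; /(3) = -0.097400
r_USD = 0.0102 + 0.097400 = 0.107600
r_USD = 10.76%

10.76%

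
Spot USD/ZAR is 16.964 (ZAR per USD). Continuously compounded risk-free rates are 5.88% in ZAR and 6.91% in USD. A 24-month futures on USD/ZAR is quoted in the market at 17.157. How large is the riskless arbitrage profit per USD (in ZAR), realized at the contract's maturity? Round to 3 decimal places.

Fair futures: F* = S·e^(carry·T), with carry = (r_ZAR − r_USD) = 0.0588 − 0.0691 = -0.0103
F* = 16.964 · e^(-0.0103 × 24/12) = 16.964 · e^-0.020600 = 16.964 × 0.979611 = 16.6181
Market 17.157 > fair 16.6181: forward overpriced → cash-and-carry (buy spot, short the forward).
At maturity, profit = |F_mkt − F*| = |17.157 − 16.6181| = 0.539 per USD (in ZAR)

0.539 per USD (in ZAR)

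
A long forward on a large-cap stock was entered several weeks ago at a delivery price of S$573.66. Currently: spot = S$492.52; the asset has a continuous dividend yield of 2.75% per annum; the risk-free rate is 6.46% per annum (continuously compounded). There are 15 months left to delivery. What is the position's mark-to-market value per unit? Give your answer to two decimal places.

Current fair forward for the remaining 15 months: F = S·e^((r − q)·T), (r − q) = 0.0646 − 0.0275 = 0.0371
F = 492.52 · e^(0.0371 × 15/12) = 492.52 × 1.047467 = 515.8984
Value of long forward = (F − K)·e^(−rT) = (515.8984 − 573.66) · e^(−0.0646·15/12)
= -57.7616 × 0.922424 = -53.28

-S$53.28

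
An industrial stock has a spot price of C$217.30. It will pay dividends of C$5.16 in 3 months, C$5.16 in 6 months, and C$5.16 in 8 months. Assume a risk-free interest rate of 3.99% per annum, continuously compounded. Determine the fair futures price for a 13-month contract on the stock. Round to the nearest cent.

PV(dividends) I = 5.16·e^(−0.0399·3/12) + 5.16·e^(−0.0399·6/12) + 5.16·e^(−0.0399·8/12)
I = 5.1088 + 5.0581 + 5.0246 = 15.1915
F = (S − I)·e^(rT) = (217.30 − 15.1915) · e^(0.0399·13/12)
= 202.1085 · e^0.043225 = 202.1085 × 1.044173 = C$211.04

C$211.04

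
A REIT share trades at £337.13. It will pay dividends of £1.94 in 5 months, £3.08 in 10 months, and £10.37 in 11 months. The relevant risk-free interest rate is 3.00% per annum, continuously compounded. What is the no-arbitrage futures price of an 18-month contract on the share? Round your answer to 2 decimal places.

PV(dividends) I = 1.94·e^(−0.0300·5/12) + 3.08·e^(−0.0300·10/12) + 10.37·e^(−0.0300·11/12)
I = 1.9159 + 3.0040 + 10.0887 = 15.0086
F = (S − I)·e^(rT) = (337.13 − 15.0086) · e^(0.0300·18/12)
= 322.1214 · e^0.045000 = 322.1214 × 1.046028 = £336.95

£336.95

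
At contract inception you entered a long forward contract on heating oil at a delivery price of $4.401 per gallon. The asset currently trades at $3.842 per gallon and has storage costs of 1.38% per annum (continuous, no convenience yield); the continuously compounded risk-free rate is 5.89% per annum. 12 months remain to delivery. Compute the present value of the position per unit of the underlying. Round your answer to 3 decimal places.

Current fair forward for the remaining 12 months: F = S·e^((r + u)·T), (r + u) = 0.0589 + 0.0138 = 0.0727
F = 3.842 · e^(0.0727 × 12/12) = 3.842 × 1.075408 = 4.1317
Value of long forward = (F − K)·e^(−rT) = (4.1317 − 4.401) · e^(−0.0589·12/12)
= -0.2693 × 0.942801 = -0.254

-$0.254 per gallon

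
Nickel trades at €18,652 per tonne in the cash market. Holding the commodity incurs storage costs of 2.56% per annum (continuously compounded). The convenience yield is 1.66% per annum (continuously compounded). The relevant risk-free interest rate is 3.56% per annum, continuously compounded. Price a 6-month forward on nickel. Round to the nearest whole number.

Net carry = r + u − y = 0.0356 + 0.0256 − 0.0166 = 0.0446
F = S·e^((r+u−y)T) = 18652 · e^(0.0446 × 6/12) = 18652 · e^0.022300
= 18652 × 1.022551 = €19,073 per tonne

€19,073 per tonne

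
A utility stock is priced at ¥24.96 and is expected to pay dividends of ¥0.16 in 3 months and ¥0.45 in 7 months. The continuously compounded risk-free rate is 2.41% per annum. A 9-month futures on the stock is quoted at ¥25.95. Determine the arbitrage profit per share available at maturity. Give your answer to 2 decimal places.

PV(dividends) I = 0.16·e^(−0.0241·3/12) + 0.45·e^(−0.0241·7/12) = 0.6028
Fair futures F* = (S − I)·e^(rT) = (24.96 − 0.6028)·e^0.018075 = 24.3572 × 1.018239 = 24.8015
Market ¥25.95 > fair 24.8015: forward overpriced → cash-and-carry (borrow at r, buy the stock and collect the dividends, short the forward).
Profit at T = |F_mkt − F*| = |25.95 − 24.8015| = ¥1.15 per share

¥1.15 per share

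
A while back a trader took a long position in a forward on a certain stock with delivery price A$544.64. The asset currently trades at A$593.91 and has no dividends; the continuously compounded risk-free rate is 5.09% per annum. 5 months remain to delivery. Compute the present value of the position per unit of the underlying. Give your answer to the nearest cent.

Current fair forward for the remaining 5 months: F = S·e^(r·T), r = 0.0509
F = 593.91 · e^(0.0509 × 5/12) = 593.91 × 1.021435 = 606.6405
Value of long forward = (F − K)·e^(−rT) = (606.6405 − 544.64) · e^(−0.0509·5/12)
= 62.0005 × 0.979015 = 60.70

A$60.70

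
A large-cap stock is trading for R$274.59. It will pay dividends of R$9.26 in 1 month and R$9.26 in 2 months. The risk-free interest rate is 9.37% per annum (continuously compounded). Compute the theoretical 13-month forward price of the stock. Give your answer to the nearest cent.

PV(dividends) I = 9.26·e^(−0.0937·1/12) + 9.26·e^(−0.0937·2/12)
I = 9.1880 + 9.1165 = 18.3045
F = (S − I)·e^(rT) = (274.59 − 18.3045) · e^(0.0937·13/12)
= 256.2855 · e^0.101508 = 256.2855 × 1.106839 = R$283.67

R$283.67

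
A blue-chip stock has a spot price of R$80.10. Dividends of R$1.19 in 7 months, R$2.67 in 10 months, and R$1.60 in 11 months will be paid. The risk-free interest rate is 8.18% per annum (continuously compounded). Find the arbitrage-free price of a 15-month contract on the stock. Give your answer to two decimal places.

PV(dividends) I = 1.19·e^(−0.0818·7/12) + 2.67·e^(−0.0818·10/12) + 1.60·e^(−0.0818·11/12)
I = 1.1346 + 2.4941 + 1.4844 = 5.1131
F = (S − I)·e^(rT) = (80.10 − 5.1131) · e^(0.0818·15/12)
= 74.9869 · e^0.102250 = 74.9869 × 1.107660 = R$83.06

R$83.06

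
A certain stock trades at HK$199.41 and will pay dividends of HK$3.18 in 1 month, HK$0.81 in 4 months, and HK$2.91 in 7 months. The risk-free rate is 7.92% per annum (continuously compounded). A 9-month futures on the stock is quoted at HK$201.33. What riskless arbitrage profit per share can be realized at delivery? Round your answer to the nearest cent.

HK$3.15 per share

PV(dividends) I = 3.18·e^(−0.0792·1/12) + 0.81·e^(−0.0792·4/12) + 2.91·e^(−0.0792·7/12) = 6.7266
Fair futures F* = (S − I)·e^(rT) = (199.41 − 6.7266)·e^0.059400 = 192.6834 × 1.061200 = 204.4756
Market HK$201.33 < fair 204.4756: forward underpriced → reverse cash-and-carry (short the stock, invest proceeds at r, pay the dividends, go long the forward).
Profit at T = |F_mkt − F*| = |201.33 − 204.4756| = HK$3.15 per share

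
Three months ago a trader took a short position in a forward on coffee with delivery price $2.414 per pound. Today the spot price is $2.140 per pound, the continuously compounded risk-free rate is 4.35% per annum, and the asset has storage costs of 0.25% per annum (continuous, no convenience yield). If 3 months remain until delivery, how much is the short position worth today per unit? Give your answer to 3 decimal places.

$0.247 per pound

Current fair forward for the remaining 3 months: F = S·e^((r + u)·T), (r + u) = 0.0435 + 0.0025 = 0.0460
F = 2.140 · e^(0.0460 × 3/12) = 2.140 × 1.011566 = 2.1648
Value of long forward = (F − K)·e^(−rT) = (2.1648 − 2.414) · e^(−0.0435·3/12)
= -0.2492 × 0.989184 = -0.247
Short position value = −(long value) = $0.247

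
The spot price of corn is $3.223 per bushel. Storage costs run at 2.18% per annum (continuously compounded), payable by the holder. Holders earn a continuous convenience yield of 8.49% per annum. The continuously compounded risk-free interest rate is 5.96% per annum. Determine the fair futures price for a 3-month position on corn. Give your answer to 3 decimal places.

Net carry = r + u − y = 0.0596 + 0.0218 − 0.0849 = -0.0035
F = S·e^((r+u−y)T) = 3.223 · e^(-0.0035 × 3/12) = 3.223 · e^-0.000875
= 3.223 × 0.999125 = $3.220 per bushel

$3.220 per bushel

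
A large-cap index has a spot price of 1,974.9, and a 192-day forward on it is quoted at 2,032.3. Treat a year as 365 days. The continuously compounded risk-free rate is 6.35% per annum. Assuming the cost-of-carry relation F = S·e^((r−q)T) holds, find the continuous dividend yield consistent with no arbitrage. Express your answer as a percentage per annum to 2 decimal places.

0.90%

From F = S·e^((r−q)T): (r − q) = ln(F/S)/T
ln(2032.3/1974.9) = ln(1.029065) = 0.028651
(r − q) = 0.028651 / (192/365) = 0.054467
q = r − ln(F/S)/T = 0.0635 − 0.054467 = 0.009033
q = 0.90%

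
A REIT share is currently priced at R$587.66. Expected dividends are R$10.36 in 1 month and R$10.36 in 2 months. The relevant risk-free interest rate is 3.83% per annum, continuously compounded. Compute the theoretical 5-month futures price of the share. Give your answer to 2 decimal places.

R$576.16

PV(dividends) I = 10.36·e^(−0.0383·1/12) + 10.36·e^(−0.0383·2/12)
I = 10.3270 + 10.2941 = 20.6211
F = (S − I)·e^(rT) = (587.66 − 20.6211) · e^(0.0383·5/12)
= 567.0389 · e^0.015958 = 567.0389 × 1.016086 = R$576.16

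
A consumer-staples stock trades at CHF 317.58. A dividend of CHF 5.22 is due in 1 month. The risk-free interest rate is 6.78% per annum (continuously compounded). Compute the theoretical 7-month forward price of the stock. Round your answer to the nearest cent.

PV(dividends) I = 5.22·e^(−0.0678·1/12)
I = 5.1906
F = (S − I)·e^(rT) = (317.58 − 5.1906) · e^(0.0678·7/12)
= 312.3894 · e^0.039550 = 312.3894 × 1.040343 = CHF 324.99

CHF 324.99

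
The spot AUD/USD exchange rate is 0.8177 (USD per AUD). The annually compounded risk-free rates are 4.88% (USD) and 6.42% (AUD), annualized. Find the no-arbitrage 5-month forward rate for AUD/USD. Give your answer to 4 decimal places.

By covered interest parity, F = S · (1+r_USD)^T / (1+r_AUD)^T
= 0.8177 × 1.020051 / 1.026265 = 0.8177 × 0.993945
F = 0.8127 USD per AUD

0.8127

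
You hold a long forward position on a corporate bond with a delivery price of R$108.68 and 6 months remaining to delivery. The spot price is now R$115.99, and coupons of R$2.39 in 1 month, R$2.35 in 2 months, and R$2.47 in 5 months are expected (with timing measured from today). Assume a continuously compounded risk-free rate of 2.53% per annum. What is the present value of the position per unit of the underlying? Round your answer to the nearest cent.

PV(remaining coupons) I = 2.39·e^(−0.0253·1/12) + 2.35·e^(−0.0253·2/12) + 2.47·e^(−0.0253·5/12) = 7.1692
Current forward F = (S − I)·e^(rT) = (115.99 − 7.1692)·e^(0.0253·6/12) = 108.8208 × 1.012730 = 110.2061
Value (long) = (F − K)·e^(−rT) = (110.2061 − 108.68) × 0.987430 = 1.5069
Value = R$1.51

R$1.51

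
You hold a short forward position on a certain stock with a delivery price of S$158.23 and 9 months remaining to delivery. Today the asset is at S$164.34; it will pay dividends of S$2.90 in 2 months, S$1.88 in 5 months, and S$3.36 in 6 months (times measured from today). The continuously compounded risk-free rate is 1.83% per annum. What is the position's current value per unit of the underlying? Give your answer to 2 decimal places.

-S$0.18

PV(remaining dividends) I = 2.90·e^(−0.0183·2/12) + 1.88·e^(−0.0183·5/12) + 3.36·e^(−0.0183·6/12) = 8.0863
Current forward F = (S − I)·e^(rT) = (164.34 − 8.0863)·e^(0.0183·9/12) = 156.2537 × 1.013820 = 158.4131
Value (long) = (F − K)·e^(−rT) = (158.4131 − 158.23) × 0.986369 = 0.1806
Short position value = −(long value) = -S$0.18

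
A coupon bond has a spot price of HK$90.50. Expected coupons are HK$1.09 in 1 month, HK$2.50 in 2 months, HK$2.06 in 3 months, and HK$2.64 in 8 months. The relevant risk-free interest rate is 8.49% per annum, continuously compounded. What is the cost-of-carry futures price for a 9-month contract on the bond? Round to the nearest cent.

PV(coupons) I = 1.09·e^(−0.0849·1/12) + 2.50·e^(−0.0849·2/12) + 2.06·e^(−0.0849·3/12) + 2.64·e^(−0.0849·8/12)
I = 1.0823 + 2.4649 + 2.0167 + 2.4947 = 8.0586
F = (S − I)·e^(rT) = (90.50 − 8.0586) · e^(0.0849·9/12)
= 82.4414 · e^0.063675 = 82.4414 × 1.065746 = HK$87.86

HK$87.86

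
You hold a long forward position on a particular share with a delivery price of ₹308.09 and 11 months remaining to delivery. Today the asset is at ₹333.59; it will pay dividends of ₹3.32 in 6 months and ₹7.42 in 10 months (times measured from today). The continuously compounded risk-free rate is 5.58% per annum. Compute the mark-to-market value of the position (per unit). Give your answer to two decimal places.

₹30.55

PV(remaining dividends) I = 3.32·e^(−0.0558·6/12) + 7.42·e^(−0.0558·10/12) = 10.3115
Current forward F = (S − I)·e^(rT) = (333.59 − 10.3115)·e^(0.0558·11/12) = 323.2785 × 1.052481 = 340.2445
Value (long) = (F − K)·e^(−rT) = (340.2445 − 308.09) × 0.950136 = 30.5511
Value = ₹30.55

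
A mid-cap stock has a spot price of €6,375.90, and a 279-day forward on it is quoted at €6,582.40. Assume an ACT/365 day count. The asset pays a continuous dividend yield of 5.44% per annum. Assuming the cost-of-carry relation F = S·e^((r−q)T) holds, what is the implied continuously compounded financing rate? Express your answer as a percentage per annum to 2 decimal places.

From F = S·e^((r−q)T): (r − q) = ln(F/S)/T
ln(6582.40/6375.90) = ln(1.032388) = 0.031875
(r − q) = 0.031875 / (279/365) = 0.041700
r = ln(F/S)/T + q = 0.041700 + 0.0544 = 0.096100
r = 9.61%

9.61%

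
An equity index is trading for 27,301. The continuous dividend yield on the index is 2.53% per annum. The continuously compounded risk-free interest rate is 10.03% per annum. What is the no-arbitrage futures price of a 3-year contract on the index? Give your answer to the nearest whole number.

34,190

F = S·e^((r − q)T) = 27301 · e^((0.1003 − 0.0253) × 3)
= 27301 · e^0.225000 = 27301 × 1.252323
F = 34,190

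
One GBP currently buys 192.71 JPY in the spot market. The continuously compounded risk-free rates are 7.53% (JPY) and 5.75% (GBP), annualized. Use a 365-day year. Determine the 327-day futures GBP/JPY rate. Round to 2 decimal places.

F = S·e^((r_JPY − r_GBP)T) = 192.71 · e^((0.0753 − 0.0575) × 327/365)
= 192.71 · e^0.015947 = 192.71 × 1.016075
F = 195.81 JPY per GBP

195.81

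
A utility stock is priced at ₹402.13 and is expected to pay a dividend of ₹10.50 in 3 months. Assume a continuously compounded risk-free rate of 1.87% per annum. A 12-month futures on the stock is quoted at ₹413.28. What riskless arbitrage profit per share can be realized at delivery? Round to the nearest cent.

PV(dividends) I = 10.50·e^(−0.0187·3/12) = 10.4510
Fair futures F* = (S − I)·e^(rT) = (402.13 − 10.4510)·e^0.018700 = 391.6790 × 1.018876 = 399.0723
Market ₹413.28 > fair 399.0723: forward overpriced → cash-and-carry (borrow at r, buy the stock and collect the dividends, short the forward).
Profit at T = |F_mkt − F*| = |413.28 − 399.0723| = ₹14.21 per share

₹14.21 per share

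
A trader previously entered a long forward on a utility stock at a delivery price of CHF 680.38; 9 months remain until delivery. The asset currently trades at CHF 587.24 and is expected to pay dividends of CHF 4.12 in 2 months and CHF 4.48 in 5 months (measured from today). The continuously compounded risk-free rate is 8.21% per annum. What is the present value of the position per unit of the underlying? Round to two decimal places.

-CHF 60.90

PV(remaining dividends) I = 4.12·e^(−0.0821·2/12) + 4.48·e^(−0.0821·5/12) = 8.3933
Current forward F = (S − I)·e^(rT) = (587.24 − 8.3933)·e^(0.0821·9/12) = 578.8467 × 1.063510 = 615.6093
Value (long) = (F − K)·e^(−rT) = (615.6093 − 680.38) × 0.940282 = -60.9027
Value = -CHF 60.90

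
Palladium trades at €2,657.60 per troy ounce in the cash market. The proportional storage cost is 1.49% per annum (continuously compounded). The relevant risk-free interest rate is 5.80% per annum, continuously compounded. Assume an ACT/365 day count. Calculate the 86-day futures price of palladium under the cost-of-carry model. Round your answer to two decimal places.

€2,703.64 per troy ounce

Net carry = r + u − y = 0.0580 + 0.0149 − 0.0000 = 0.0729
F = S·e^((r+u−y)T) = 2657.60 · e^(0.0729 × 86/365) = 2657.60 · e^0.01717644
= 2657.60 × 1.01732480 = €2,703.64 per troy ounce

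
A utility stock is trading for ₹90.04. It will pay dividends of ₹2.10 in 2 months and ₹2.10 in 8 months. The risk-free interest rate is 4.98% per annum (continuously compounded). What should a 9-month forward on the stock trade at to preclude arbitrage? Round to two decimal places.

PV(dividends) I = 2.10·e^(−0.0498·2/12) + 2.10·e^(−0.0498·8/12)
I = 2.0826 + 2.0314 = 4.1140
F = (S − I)·e^(rT) = (90.04 − 4.1140) · e^(0.0498·9/12)
= 85.9260 · e^0.037350 = 85.9260 × 1.038056 = ₹89.20

₹89.20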